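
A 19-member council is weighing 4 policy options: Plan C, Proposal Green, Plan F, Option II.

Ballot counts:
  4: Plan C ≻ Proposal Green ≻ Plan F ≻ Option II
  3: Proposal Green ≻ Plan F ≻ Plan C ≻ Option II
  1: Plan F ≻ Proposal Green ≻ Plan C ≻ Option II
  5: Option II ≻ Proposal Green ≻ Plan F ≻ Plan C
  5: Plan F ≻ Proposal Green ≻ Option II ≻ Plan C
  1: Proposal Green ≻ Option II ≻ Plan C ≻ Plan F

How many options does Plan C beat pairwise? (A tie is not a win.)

0

Plan C against each rival (19 council members):
Plan C vs Proposal Green: Plan C is ranked higher on 4 ballots, Proposal Green on 15. Proposal Green wins 15–4.
Plan C vs Plan F: Plan C is ranked higher on 4+1 = 5 ballots, Plan F on 14. Plan F wins 14–5.
Plan C vs Option II: Plan C preferred on 4+3+1 = 8 ballots; Option II wins 11–8.
Plan C beats no one; loses to Proposal Green, Plan F, Option II — 0 pairwise wins.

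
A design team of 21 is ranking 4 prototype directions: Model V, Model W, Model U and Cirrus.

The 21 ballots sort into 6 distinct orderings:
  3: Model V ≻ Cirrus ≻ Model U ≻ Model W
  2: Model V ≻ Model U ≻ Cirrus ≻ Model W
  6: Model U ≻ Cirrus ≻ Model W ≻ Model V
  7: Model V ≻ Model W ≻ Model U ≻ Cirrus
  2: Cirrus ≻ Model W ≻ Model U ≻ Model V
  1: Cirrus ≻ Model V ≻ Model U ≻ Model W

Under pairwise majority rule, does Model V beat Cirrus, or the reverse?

Ballots ranking Model V above Cirrus: 3 + 2 + 7 = 12.
Ballots ranking Cirrus above Model V: 21 − 12 = 9.
Model V wins the head-to-head 12–9.

Model V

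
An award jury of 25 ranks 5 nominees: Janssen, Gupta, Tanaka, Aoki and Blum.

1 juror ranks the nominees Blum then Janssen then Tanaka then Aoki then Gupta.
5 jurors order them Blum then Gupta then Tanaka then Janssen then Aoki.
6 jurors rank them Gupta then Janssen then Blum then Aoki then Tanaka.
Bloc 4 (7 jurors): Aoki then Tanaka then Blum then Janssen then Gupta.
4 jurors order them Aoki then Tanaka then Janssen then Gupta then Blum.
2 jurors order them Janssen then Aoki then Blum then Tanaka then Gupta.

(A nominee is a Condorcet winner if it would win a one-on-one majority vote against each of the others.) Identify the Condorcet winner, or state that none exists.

none

Check each pair by majority over 25 ballots:
Janssen vs Gupta: 14 to 11, Janssen.
Janssen vs Tanaka: Janssen is ranked higher on 1+6+2 = 9 ballots, Tanaka on 16. Tanaka wins 16–9.
Janssen vs Aoki: Janssen wins 14–11.
Janssen vs Blum: 6+4+2 = 12 for Janssen, 13 for Blum — Blum by 13–12.
Gupta vs Tanaka: 11 to 14, Tanaka.
Gupta vs Aoki: 11 to 14, Aoki.
Gupta vs Blum: Blum wins 15–10.
Tanaka vs Aoki: Tanaka is ranked higher on 1+5 = 6 ballots, Aoki on 19. Aoki wins 19–6.
Tanaka–Blum: Blum 14–11.
Aoki vs Blum: Aoki is ranked higher on 7+4+2 = 13 ballots, Blum on 12. Aoki wins 13–12.
No nominee is unbeaten: Janssen loses to Tanaka; Gupta loses to Janssen; Tanaka loses to Aoki; Aoki loses to Janssen; Blum loses to Aoki. In particular Janssen → Aoki → Tanaka → Janssen is a majority cycle — no Condorcet winner exists.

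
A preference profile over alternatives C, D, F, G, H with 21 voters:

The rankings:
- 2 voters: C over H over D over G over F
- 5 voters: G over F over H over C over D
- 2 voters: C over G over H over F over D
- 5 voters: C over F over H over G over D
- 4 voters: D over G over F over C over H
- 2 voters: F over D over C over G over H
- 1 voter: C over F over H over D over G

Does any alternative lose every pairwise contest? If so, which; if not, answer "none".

D

Pairwise majorities:
C vs D: 15 to 6, C.
C vs F: C is ranked higher on 2+2+5+1 = 10 ballots, F on 11. F wins 11–10.
C vs G: 2+2+5+2+1 = 12 for C, 9 for G — C by 12–9.
C–H: C 16–5.
D vs F: F wins 15–6.
D vs G: D preferred on 2+4+2+1 = 9 ballots; G wins 12–9.
D vs H: H, 15–6.
F vs G: 5+2+1 = 8 for F, 13 for G — G by 13–8.
F vs H: 5+5+4+2+1 = 17 for F, 4 for H — F by 17–4.
G vs H: G is ranked higher on 5+2+4+2 = 13 ballots, H on 8. G wins 13–8.
Only D has no wins; D is the Condorcet loser.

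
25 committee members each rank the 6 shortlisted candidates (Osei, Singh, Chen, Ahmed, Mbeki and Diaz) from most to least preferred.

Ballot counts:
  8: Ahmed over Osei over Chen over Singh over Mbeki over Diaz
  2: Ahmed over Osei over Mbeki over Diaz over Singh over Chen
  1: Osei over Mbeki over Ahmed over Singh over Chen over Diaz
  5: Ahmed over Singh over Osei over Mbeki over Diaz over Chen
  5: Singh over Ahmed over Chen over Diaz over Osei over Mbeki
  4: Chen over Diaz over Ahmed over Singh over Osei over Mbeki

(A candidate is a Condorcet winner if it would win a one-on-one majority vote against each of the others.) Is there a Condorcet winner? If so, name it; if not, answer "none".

Pairwise majorities:
Osei vs Singh: 11 to 14, Singh.
Osei–Chen: Osei 16–9.
Osei vs Ahmed: Osei preferred on 1 ballot; Ahmed wins 24–1.
Osei vs Mbeki: Osei wins 25–0.
Osei vs Diaz: Osei, 16–9.
Singh vs Chen: Singh is ranked higher on 2+1+5+5 = 13 ballots, Chen on 12. Singh wins 13–12.
Singh vs Ahmed: Singh is ranked higher on 5 ballots, Ahmed on 20. Ahmed wins 20–5.
Singh vs Mbeki: Singh preferred on 8+5+5+4 = 22 ballots; Singh wins 22–3.
Singh vs Diaz: 19 to 6, Singh.
Chen vs Ahmed: 4 to 21, Ahmed.
Chen vs Mbeki: 17 to 8, Chen.
Chen vs Diaz: 8+1+5+4 = 18 for Chen, 7 for Diaz — Chen by 18–7.
Ahmed vs Mbeki: Ahmed, 24–1.
Ahmed vs Diaz: Ahmed preferred on 8+2+1+5+5 = 21 ballots; Ahmed wins 21–4.
Mbeki vs Diaz: Mbeki preferred on 8+2+1+5 = 16 ballots; Mbeki wins 16–9.
Ahmed wins every pairwise contest, so Ahmed is the Condorcet winner.

Ahmed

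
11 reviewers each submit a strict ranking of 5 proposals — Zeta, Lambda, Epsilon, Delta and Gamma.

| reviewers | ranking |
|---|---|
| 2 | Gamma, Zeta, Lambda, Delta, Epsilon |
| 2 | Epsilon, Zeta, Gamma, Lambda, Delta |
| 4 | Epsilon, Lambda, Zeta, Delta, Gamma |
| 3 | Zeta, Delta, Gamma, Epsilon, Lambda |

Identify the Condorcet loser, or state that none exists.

none

Head-to-head results (11 reviewers):
Zeta vs Lambda: Zeta preferred on 2+2+3 = 7 ballots; Zeta wins 7–4.
Zeta vs Epsilon: Zeta preferred on 2+3 = 5 ballots; Epsilon wins 6–5.
Zeta vs Delta: Zeta is ranked higher on 2+2+4+3 = 11 ballots, Delta on 0. Zeta wins 11–0.
Zeta vs Gamma: Zeta, 9–2.
Lambda vs Epsilon: 2 to 9, Epsilon.
Lambda vs Delta: Lambda, 8–3.
Lambda vs Gamma: Gamma wins 7–4.
Epsilon vs Delta: 6 to 5, Epsilon.
Epsilon vs Gamma: 6 to 5, Epsilon.
Delta vs Gamma: Delta wins 7–4.
Every project wins at least one matchup (Zeta beats Lambda; Lambda beats Delta; Epsilon beats Zeta; Delta beats Gamma; Gamma beats Lambda), so there is no Condorcet loser.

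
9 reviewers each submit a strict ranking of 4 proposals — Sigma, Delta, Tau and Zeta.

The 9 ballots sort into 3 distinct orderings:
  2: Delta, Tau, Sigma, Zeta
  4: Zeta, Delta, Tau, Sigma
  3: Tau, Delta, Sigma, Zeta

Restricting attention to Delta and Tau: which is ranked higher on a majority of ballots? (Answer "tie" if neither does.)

Delta

Ballots ranking Delta above Tau: 2 + 4 = 6.
Ballots ranking Tau above Delta: 9 − 6 = 3.
Delta wins the head-to-head 6–3.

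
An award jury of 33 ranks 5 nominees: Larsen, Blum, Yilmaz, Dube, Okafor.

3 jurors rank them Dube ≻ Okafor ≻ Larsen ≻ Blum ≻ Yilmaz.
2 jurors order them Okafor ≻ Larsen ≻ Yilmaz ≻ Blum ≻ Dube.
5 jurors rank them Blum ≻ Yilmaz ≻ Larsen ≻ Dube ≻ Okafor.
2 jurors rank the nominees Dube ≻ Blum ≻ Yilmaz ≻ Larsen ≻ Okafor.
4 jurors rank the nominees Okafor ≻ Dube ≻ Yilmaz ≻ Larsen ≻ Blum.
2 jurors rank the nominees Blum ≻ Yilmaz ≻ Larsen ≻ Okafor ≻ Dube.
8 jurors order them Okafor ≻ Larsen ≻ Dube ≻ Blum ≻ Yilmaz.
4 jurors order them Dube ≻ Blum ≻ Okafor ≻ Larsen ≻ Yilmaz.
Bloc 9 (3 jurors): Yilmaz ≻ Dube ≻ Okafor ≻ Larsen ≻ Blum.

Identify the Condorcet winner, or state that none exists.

none

Head-to-head results (33 jurors):
Larsen vs Blum: Larsen wins 20–13.
Larsen vs Yilmaz: Larsen, 17–16.
Larsen vs Dube: Larsen, 17–16.
Larsen vs Okafor: Okafor wins 24–9.
Blum vs Yilmaz: Blum wins 24–9.
Blum vs Dube: Dube, 24–9.
Blum–Okafor: Okafor 20–13.
Yilmaz vs Dube: Dube wins 21–12.
Yilmaz vs Okafor: Okafor wins 21–12.
Dube vs Okafor: Dube wins 17–16.
Every nominee loses at least once (Larsen loses to Okafor; Blum loses to Larsen; Yilmaz loses to Larsen; Dube loses to Larsen; Okafor loses to Dube). The majority relation contains the cycle Larsen > Dube > Okafor > Larsen, so there is no Condorcet winner.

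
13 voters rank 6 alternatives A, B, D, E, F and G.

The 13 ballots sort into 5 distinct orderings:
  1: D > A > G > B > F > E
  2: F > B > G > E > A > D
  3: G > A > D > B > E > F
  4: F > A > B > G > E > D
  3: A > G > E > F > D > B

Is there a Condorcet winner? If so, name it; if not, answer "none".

Head-to-head results (13 voters):
A vs B: A preferred on 1+3+4+3 = 11 ballots; A wins 11–2.
A vs D: A preferred on 2+3+4+3 = 12 ballots; A wins 12–1.
A vs E: A is ranked higher on 1+3+4+3 = 11 ballots, E on 2. A wins 11–2.
A vs F: 1+3+3 = 7 for A, 6 for F — A by 7–6.
A vs G: 1+4+3 = 8 for A, 5 for G — A by 8–5.
B vs D: B preferred on 2+4 = 6 ballots; D wins 7–6.
B vs E: 1+2+3+4 = 10 for B, 3 for E — B by 10–3.
B vs F: B preferred on 1+3 = 4 ballots; F wins 9–4.
B vs G: 6 to 7, G.
D vs E: 1+3 = 4 for D, 9 for E — E by 9–4.
D vs F: D is ranked higher on 1+3 = 4 ballots, F on 9. F wins 9–4.
D vs G: 1 for D, 12 for G — G by 12–1.
E vs F: E preferred on 3+3 = 6 ballots; F wins 7–6.
E vs G: E preferred on 0 ballots; G wins 13–0.
F vs G: 2+4 = 6 for F, 7 for G — G by 7–6.
A defeats every rival head-to-head and is the Condorcet winner.

A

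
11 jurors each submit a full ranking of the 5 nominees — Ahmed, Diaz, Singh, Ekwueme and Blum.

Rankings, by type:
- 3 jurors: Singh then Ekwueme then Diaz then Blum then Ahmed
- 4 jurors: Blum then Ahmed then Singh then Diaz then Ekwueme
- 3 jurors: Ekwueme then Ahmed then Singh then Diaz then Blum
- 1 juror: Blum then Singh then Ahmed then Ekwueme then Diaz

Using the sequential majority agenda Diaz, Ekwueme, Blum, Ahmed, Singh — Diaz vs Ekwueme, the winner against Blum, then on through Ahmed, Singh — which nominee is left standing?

Round 1: Diaz vs Ekwueme — 4–7, Ekwueme advances.
Round 2: Ekwueme vs Blum — 6–5, Ekwueme advances.
Round 3: Ekwueme vs Ahmed — 6–5, Ekwueme advances.
Round 4: Ekwueme vs Singh — 3–8, Singh advances.
Singh survives the agenda.

Singh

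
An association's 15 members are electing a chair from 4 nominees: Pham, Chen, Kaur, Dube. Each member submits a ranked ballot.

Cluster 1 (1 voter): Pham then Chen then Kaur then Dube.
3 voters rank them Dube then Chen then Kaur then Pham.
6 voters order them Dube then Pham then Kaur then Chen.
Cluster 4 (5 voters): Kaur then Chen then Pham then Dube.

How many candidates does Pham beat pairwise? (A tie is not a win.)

0

Pham against each rival (15 voters):
Pham vs Chen: Chen, 8–7.
Pham vs Kaur: Kaur wins 8–7.
Pham vs Dube: Pham is ranked higher on 1+5 = 6 ballots, Dube on 9. Dube wins 9–6.
Pham beats no one; loses to Chen, Kaur, Dube — 0 pairwise wins.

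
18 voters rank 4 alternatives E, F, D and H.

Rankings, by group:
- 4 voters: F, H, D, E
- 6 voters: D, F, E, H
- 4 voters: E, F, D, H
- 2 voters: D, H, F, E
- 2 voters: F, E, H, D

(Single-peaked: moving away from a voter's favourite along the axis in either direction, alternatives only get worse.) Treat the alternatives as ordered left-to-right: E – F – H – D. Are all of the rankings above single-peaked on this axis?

Axis positions: E=1, F=2, H=3, D=4.
Group 1 (peak F at position 2): ranking walks positions 2-3-4-1, expanding outward from the peak — single-peaked.
Group 2: ranking walks positions 4-2-1-3; F is ranked above H even though H lies between F and the peak D on the axis — preferences dip and rise again. Not single-peaked.
Group 3: ranking walks positions 1-2-4-3; D is ranked above H even though H lies between D and the peak E on the axis — preferences dip and rise again. Not single-peaked.
Group 4 (peak D at position 4): ranking walks positions 4-3-2-1, expanding outward from the peak — single-peaked.
Group 5 (peak F at position 2): ranking walks positions 2-1-3-4, expanding outward from the peak — single-peaked.
Group 2 violates single-peakedness, so the profile is not single-peaked on this axis.

no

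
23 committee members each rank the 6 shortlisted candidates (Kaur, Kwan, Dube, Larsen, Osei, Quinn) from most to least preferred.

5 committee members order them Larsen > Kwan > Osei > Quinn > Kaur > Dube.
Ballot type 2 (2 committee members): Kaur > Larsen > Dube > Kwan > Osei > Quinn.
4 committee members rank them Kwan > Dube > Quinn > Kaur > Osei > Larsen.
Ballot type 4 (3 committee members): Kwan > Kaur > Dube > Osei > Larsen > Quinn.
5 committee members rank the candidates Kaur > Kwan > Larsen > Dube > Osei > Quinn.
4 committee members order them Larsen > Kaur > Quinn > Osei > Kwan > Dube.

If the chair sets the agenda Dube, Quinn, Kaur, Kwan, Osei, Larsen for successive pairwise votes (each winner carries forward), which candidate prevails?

Kwan

Round 1: Dube vs Quinn — 14–9, Dube advances.
Round 2: Dube vs Kaur — 4–19, Kaur advances.
Round 3: Kaur vs Kwan — 11–12, Kwan advances.
Round 4: Kwan vs Osei — 19–4, Kwan advances.
Round 5: Kwan vs Larsen — 12–11, Kwan advances.
The agenda winner is Kwan.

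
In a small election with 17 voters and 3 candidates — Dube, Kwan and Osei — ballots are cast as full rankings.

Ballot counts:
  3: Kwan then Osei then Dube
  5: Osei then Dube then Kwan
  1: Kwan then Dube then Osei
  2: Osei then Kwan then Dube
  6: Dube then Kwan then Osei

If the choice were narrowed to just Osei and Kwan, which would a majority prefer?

Ballots ranking Osei above Kwan: 5 + 2 = 7.
Ballots ranking Kwan above Osei: 17 − 7 = 10.
Kwan wins the head-to-head 10–7.

Kwan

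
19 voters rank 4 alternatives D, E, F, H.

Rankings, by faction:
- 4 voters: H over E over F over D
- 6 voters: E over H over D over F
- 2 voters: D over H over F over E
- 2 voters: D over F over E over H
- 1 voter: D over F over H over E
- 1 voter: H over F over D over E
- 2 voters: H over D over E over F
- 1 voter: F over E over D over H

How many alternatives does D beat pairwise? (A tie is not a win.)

D against each rival (19 voters):
D vs E: E, 11–8.
D vs F: D, 13–6.
D vs H: H, 13–6.
D beats F; loses to E, H — 1 pairwise win.

1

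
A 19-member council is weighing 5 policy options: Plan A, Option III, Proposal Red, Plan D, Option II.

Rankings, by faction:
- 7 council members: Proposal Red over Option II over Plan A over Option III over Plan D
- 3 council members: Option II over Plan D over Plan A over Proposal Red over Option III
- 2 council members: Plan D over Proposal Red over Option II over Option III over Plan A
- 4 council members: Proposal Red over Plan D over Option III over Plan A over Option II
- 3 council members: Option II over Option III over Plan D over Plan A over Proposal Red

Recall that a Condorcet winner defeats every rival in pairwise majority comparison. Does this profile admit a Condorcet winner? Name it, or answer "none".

Proposal Red

Pairwise majorities:
Plan A vs Option III: 10 to 9, Plan A.
Plan A vs Proposal Red: Plan A preferred on 3+3 = 6 ballots; Proposal Red wins 13–6.
Plan A–Plan D: Plan D 12–7.
Plan A vs Option II: Plan A preferred on 4 ballots; Option II wins 15–4.
Option III vs Proposal Red: Option III is ranked higher on 3 ballots, Proposal Red on 16. Proposal Red wins 16–3.
Option III–Plan D: Option III 10–9.
Option III vs Option II: Option II, 15–4.
Proposal Red–Plan D: Proposal Red 11–8.
Proposal Red vs Option II: Proposal Red, 13–6.
Plan D–Option II: Option II 13–6.
Only Proposal Red has no losses; Proposal Red is the Condorcet winner.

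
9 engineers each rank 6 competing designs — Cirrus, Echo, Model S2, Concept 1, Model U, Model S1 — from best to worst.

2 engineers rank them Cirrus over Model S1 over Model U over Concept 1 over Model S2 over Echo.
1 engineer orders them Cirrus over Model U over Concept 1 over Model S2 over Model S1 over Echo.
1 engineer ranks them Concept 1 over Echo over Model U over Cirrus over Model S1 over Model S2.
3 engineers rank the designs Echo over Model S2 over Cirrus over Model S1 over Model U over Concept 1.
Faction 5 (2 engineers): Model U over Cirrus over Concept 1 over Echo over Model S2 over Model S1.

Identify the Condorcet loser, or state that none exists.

Pairwise majorities:
Cirrus vs Echo: Cirrus wins 5–4.
Cirrus vs Model S2: Cirrus, 6–3.
Cirrus vs Concept 1: Cirrus, 8–1.
Cirrus vs Model U: Cirrus, 6–3.
Cirrus vs Model S1: Cirrus is ranked higher on 2+1+1+3+2 = 9 ballots, Model S1 on 0. Cirrus wins 9–0.
Echo vs Model S2: 6 to 3, Echo.
Echo vs Concept 1: Concept 1, 6–3.
Echo vs Model U: 4 to 5, Model U.
Echo vs Model S1: Echo preferred on 1+3+2 = 6 ballots; Echo wins 6–3.
Model S2 vs Concept 1: 3 to 6, Concept 1.
Model S2–Model U: Model U 6–3.
Model S2 vs Model S1: Model S2, 6–3.
Concept 1–Model U: Model U 8–1.
Concept 1 vs Model S1: 4 to 5, Model S1.
Model U vs Model S1: Model U is ranked higher on 1+1+2 = 4 ballots, Model S1 on 5. Model S1 wins 5–4.
Each design has at least one pairwise win (Cirrus beats Echo; Echo beats Model S2; Model S2 beats Model S1; Concept 1 beats Echo; Model U beats Echo; Model S1 beats Concept 1) — no Condorcet loser.

none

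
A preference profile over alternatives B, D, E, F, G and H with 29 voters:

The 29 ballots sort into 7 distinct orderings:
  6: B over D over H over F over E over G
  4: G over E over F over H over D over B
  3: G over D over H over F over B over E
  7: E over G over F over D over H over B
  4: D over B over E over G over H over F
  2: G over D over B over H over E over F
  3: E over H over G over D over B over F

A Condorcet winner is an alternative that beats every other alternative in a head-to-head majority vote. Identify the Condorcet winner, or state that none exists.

none

Head-to-head results (29 voters):
B vs D: B is ranked higher on 6 ballots, D on 23. D wins 23–6.
B vs E: B preferred on 6+3+4+2 = 15 ballots; B wins 15–14.
B vs F: 6+4+2+3 = 15 for B, 14 for F — B by 15–14.
B vs G: G wins 19–10.
B–H: H 17–12.
D vs E: 15 to 14, D.
D vs F: D preferred on 6+3+4+2+3 = 18 ballots; D wins 18–11.
D vs G: 10 to 19, G.
D vs H: D wins 22–7.
E–F: E 20–9.
E vs G: E is ranked higher on 6+7+4+3 = 20 ballots, G on 9. E wins 20–9.
E–H: E 18–11.
F vs G: 6 to 23, G.
F–H: H 18–11.
G vs H: G preferred on 4+3+7+4+2 = 20 ballots; G wins 20–9.
Every alternative loses at least once (B loses to D; D loses to G; E loses to B; F loses to B; G loses to E; H loses to D). The majority relation contains the cycle B > E > G > B, so there is no Condorcet winner.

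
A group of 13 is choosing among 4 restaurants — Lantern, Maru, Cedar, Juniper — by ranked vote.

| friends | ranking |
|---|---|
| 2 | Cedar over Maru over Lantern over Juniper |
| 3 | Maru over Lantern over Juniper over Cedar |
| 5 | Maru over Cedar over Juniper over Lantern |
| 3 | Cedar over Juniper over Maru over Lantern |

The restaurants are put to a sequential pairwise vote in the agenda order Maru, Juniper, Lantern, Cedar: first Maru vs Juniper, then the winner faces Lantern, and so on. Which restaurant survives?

Round 1: Maru vs Juniper — 10–3, Maru advances.
Round 2: Maru vs Lantern — 13–0, Maru advances.
Round 3: Maru vs Cedar — 8–5, Maru advances.
Maru survives the agenda.

Maru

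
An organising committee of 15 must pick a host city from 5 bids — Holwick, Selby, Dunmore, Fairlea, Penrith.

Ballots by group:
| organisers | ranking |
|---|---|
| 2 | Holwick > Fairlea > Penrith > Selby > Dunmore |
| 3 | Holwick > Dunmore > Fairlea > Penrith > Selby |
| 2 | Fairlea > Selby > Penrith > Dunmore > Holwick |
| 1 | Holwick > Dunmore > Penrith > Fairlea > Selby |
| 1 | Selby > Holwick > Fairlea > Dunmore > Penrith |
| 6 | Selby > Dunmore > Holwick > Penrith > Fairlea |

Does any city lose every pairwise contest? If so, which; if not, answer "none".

Penrith

Head-to-head results (15 organisers):
Holwick vs Selby: 2+3+1 = 6 for Holwick, 9 for Selby — Selby by 9–6.
Holwick vs Dunmore: Dunmore wins 8–7.
Holwick vs Fairlea: Holwick wins 13–2.
Holwick vs Penrith: Holwick, 13–2.
Selby vs Dunmore: Selby is ranked higher on 2+2+1+6 = 11 ballots, Dunmore on 4. Selby wins 11–4.
Selby vs Fairlea: Fairlea, 8–7.
Selby vs Penrith: Selby wins 9–6.
Dunmore vs Fairlea: 10 to 5, Dunmore.
Dunmore–Penrith: Dunmore 11–4.
Fairlea vs Penrith: Fairlea preferred on 2+3+2+1 = 8 ballots; Fairlea wins 8–7.
Penrith loses to every other city — it is the Condorcet loser.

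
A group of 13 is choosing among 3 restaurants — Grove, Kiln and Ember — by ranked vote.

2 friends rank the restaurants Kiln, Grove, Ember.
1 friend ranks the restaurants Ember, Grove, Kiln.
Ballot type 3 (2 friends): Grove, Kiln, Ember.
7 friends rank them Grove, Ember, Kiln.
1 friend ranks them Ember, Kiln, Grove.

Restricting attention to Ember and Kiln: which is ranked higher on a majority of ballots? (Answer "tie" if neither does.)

Ballots ranking Ember above Kiln: 1 + 7 + 1 = 9.
Ballots ranking Kiln above Ember: 13 − 9 = 4.
Ember wins the head-to-head 9–4.

Ember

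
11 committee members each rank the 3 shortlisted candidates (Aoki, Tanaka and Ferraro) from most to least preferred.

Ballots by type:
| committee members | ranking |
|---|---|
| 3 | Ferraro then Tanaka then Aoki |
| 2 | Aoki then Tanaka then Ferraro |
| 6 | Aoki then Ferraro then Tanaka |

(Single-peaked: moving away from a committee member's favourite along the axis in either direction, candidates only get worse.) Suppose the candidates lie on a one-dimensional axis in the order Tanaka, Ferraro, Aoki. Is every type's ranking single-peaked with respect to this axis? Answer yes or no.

no

Axis positions: Tanaka=1, Ferraro=2, Aoki=3.
Type 1 (peak Ferraro at position 2): ranking walks positions 2-1-3, expanding outward from the peak — single-peaked.
Type 2: ranking walks positions 3-1-2; Tanaka is ranked above Ferraro even though Ferraro lies between Tanaka and the peak Aoki on the axis — preferences dip and rise again. Not single-peaked.
Type 3 (peak Aoki at position 3): ranking walks positions 3-2-1, expanding outward from the peak — single-peaked.
Type 2 violates single-peakedness, so the profile is not single-peaked on this axis.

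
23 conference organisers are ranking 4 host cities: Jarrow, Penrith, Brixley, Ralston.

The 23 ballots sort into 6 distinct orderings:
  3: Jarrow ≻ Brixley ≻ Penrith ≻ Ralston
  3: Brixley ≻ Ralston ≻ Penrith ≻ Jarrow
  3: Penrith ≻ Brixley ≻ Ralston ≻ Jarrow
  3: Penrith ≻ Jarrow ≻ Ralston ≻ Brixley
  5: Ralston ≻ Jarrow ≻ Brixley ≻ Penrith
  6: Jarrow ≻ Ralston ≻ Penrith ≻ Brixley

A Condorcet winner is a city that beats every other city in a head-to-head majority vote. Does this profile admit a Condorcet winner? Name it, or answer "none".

Jarrow

Head-to-head results (23 organisers):
Jarrow vs Penrith: Jarrow preferred on 3+5+6 = 14 ballots; Jarrow wins 14–9.
Jarrow vs Brixley: Jarrow preferred on 3+3+5+6 = 17 ballots; Jarrow wins 17–6.
Jarrow vs Ralston: 12 to 11, Jarrow.
Penrith vs Brixley: 12 to 11, Penrith.
Penrith vs Ralston: 9 to 14, Ralston.
Brixley vs Ralston: Brixley is ranked higher on 3+3+3 = 9 ballots, Ralston on 14. Ralston wins 14–9.
Jarrow defeats every rival head-to-head and is the Condorcet winner.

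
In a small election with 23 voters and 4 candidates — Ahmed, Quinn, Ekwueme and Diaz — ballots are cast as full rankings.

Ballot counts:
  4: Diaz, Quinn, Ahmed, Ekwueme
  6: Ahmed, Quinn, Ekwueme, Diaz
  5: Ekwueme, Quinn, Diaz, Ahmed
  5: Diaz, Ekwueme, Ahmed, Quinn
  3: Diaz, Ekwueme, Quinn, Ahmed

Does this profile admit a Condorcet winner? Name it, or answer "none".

Pairwise majorities:
Ahmed–Quinn: Quinn 12–11.
Ahmed–Ekwueme: Ekwueme 13–10.
Ahmed vs Diaz: Diaz wins 17–6.
Quinn–Ekwueme: Ekwueme 13–10.
Quinn vs Diaz: Diaz wins 12–11.
Ekwueme–Diaz: Diaz 12–11.
Diaz beats each of Ahmed, Quinn, Ekwueme — Diaz is the Condorcet winner.

Diaz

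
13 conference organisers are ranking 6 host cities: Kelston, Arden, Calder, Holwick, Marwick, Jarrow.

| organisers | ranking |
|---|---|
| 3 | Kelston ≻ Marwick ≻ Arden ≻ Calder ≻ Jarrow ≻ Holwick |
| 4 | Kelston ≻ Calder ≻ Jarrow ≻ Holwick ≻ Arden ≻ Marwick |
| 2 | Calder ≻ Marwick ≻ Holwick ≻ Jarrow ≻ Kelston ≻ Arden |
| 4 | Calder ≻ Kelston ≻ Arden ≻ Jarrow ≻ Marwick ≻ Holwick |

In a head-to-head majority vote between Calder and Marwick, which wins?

Calder

Ballots ranking Calder above Marwick: 4 + 2 + 4 = 10.
Ballots ranking Marwick above Calder: 13 − 10 = 3.
Calder wins the head-to-head 10–3.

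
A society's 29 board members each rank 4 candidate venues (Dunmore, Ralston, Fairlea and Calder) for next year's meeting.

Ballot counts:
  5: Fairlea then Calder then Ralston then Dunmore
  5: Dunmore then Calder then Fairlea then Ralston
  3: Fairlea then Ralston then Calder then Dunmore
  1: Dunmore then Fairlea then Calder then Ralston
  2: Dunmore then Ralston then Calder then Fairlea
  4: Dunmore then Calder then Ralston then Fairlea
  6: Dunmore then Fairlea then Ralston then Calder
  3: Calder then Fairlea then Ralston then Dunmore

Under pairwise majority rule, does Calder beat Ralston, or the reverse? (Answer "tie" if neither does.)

Ballots ranking Calder above Ralston: 5 + 5 + 1 + 4 + 3 = 18.
Ballots ranking Ralston above Calder: 29 − 18 = 11.
Calder wins the head-to-head 18–11.

Calder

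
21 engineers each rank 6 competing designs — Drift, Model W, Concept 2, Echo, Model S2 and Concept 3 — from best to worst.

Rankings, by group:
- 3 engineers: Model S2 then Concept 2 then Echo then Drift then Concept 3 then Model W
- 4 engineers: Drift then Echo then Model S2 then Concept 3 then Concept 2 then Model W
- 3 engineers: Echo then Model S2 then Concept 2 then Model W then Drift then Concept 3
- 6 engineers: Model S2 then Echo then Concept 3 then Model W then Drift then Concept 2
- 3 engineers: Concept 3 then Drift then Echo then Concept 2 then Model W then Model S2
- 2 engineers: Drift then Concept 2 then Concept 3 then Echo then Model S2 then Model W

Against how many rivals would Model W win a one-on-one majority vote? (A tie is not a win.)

Model W against each rival (21 engineers):
Model W vs Drift: Drift, 12–9.
Model W vs Concept 2: Model W preferred on 6 ballots; Concept 2 wins 15–6.
Model W vs Echo: Echo wins 21–0.
Model W–Model S2: Model S2 18–3.
Model W vs Concept 3: 3 for Model W, 18 for Concept 3 — Concept 3 by 18–3.
Model W beats no one; loses to Drift, Concept 2, Echo, Model S2, Concept 3 — 0 pairwise wins.

0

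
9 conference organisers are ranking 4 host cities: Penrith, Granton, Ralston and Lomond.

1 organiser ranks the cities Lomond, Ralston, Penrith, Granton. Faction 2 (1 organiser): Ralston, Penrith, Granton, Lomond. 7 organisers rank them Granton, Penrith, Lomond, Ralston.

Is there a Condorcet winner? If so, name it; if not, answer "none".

Granton

Check each pair by majority over 9 ballots:
Penrith vs Granton: Penrith preferred on 1+1 = 2 ballots; Granton wins 7–2.
Penrith vs Ralston: Penrith is ranked higher on 7 ballots, Ralston on 2. Penrith wins 7–2.
Penrith vs Lomond: Penrith wins 8–1.
Granton vs Ralston: Granton wins 7–2.
Granton vs Lomond: Granton preferred on 1+7 = 8 ballots; Granton wins 8–1.
Ralston vs Lomond: Ralston preferred on 1 ballot; Lomond wins 8–1.
Granton defeats every rival head-to-head and is the Condorcet winner.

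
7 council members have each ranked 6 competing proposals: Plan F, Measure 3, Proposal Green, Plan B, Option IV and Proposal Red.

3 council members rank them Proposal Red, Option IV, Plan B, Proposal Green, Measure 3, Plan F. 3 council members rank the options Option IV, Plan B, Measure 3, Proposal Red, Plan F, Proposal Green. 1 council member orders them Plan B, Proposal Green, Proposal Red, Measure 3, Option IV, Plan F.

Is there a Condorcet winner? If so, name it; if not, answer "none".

Pairwise majorities:
Plan F vs Measure 3: Plan F preferred on 0 ballots; Measure 3 wins 7–0.
Plan F vs Proposal Green: 3 to 4, Proposal Green.
Plan F vs Plan B: 0 to 7, Plan B.
Plan F vs Option IV: 0 for Plan F, 7 for Option IV — Option IV by 7–0.
Plan F vs Proposal Red: Plan F preferred on 0 ballots; Proposal Red wins 7–0.
Measure 3 vs Proposal Green: Measure 3 is ranked higher on 3 ballots, Proposal Green on 4. Proposal Green wins 4–3.
Measure 3 vs Plan B: Measure 3 preferred on 0 ballots; Plan B wins 7–0.
Measure 3 vs Option IV: 1 to 6, Option IV.
Measure 3 vs Proposal Red: 3 for Measure 3, 4 for Proposal Red — Proposal Red by 4–3.
Proposal Green vs Plan B: Proposal Green is ranked higher on 0 ballots, Plan B on 7. Plan B wins 7–0.
Proposal Green vs Option IV: 1 to 6, Option IV.
Proposal Green vs Proposal Red: 1 to 6, Proposal Red.
Plan B vs Option IV: Plan B is ranked higher on 1 ballot, Option IV on 6. Option IV wins 6–1.
Plan B vs Proposal Red: Plan B is ranked higher on 3+1 = 4 ballots, Proposal Red on 3. Plan B wins 4–3.
Option IV vs Proposal Red: Option IV preferred on 3 ballots; Proposal Red wins 4–3.
Each option drops at least one matchup (Plan F loses to Measure 3; Measure 3 loses to Proposal Green; Proposal Green loses to Plan B; Plan B loses to Option IV; Option IV loses to Proposal Red; Proposal Red loses to Plan B); the cycle Plan B → Proposal Red → Option IV → Plan B rules out a Condorcet winner.

none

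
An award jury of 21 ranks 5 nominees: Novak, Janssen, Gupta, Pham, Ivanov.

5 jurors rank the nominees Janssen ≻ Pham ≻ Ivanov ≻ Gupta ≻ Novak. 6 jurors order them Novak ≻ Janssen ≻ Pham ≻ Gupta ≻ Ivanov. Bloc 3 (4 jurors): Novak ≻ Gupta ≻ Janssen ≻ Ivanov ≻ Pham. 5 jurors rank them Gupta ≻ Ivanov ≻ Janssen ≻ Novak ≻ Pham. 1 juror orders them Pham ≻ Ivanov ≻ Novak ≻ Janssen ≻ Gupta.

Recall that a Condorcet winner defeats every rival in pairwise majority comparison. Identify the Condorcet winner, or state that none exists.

none

Check each pair by majority over 21 ballots:
Novak vs Janssen: Novak, 11–10.
Novak vs Gupta: 6+4+1 = 11 for Novak, 10 for Gupta — Novak by 11–10.
Novak vs Pham: 6+4+5 = 15 for Novak, 6 for Pham — Novak by 15–6.
Novak vs Ivanov: Ivanov wins 11–10.
Janssen vs Gupta: 5+6+1 = 12 for Janssen, 9 for Gupta — Janssen by 12–9.
Janssen vs Pham: Janssen is ranked higher on 5+6+4+5 = 20 ballots, Pham on 1. Janssen wins 20–1.
Janssen vs Ivanov: Janssen wins 15–6.
Gupta vs Pham: Pham, 12–9.
Gupta vs Ivanov: Gupta preferred on 6+4+5 = 15 ballots; Gupta wins 15–6.
Pham vs Ivanov: 12 to 9, Pham.
Every nominee loses at least once (Novak loses to Ivanov; Janssen loses to Novak; Gupta loses to Novak; Pham loses to Novak; Ivanov loses to Janssen). The majority relation contains the cycle Novak > Janssen > Ivanov > Novak, so there is no Condorcet winner.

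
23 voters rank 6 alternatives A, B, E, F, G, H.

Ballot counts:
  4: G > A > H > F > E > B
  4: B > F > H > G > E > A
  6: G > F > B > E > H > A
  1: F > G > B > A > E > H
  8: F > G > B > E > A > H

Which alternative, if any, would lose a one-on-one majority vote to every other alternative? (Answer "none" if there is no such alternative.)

H

Head-to-head results (23 voters):
A vs B: A preferred on 4 ballots; B wins 19–4.
A–E: E 18–5.
A vs F: 4 for A, 19 for F — F by 19–4.
A vs G: G wins 23–0.
A vs H: A wins 13–10.
B vs E: B, 19–4.
B vs F: B preferred on 4 ballots; F wins 19–4.
B vs G: B preferred on 4 ballots; G wins 19–4.
B vs H: B, 19–4.
E vs F: E is ranked higher on 0 ballots, F on 23. F wins 23–0.
E vs G: E preferred on 0 ballots; G wins 23–0.
E vs H: E preferred on 6+1+8 = 15 ballots; E wins 15–8.
F–G: F 13–10.
F vs H: 4+6+1+8 = 19 for F, 4 for H — F by 19–4.
G vs H: G is ranked higher on 4+6+1+8 = 19 ballots, H on 4. G wins 19–4.
H loses to every other alternative — it is the Condorcet loser.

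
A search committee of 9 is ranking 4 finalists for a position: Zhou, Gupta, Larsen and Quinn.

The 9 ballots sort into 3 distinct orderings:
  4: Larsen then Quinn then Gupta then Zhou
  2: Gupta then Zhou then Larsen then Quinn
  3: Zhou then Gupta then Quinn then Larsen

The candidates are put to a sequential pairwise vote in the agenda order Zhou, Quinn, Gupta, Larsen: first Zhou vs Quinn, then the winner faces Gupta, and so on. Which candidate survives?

Gupta

Round 1: Zhou vs Quinn — 5–4, Zhou advances.
Round 2: Zhou vs Gupta — 3–6, Gupta advances.
Round 3: Gupta vs Larsen — 5–4, Gupta advances.
Gupta survives the agenda.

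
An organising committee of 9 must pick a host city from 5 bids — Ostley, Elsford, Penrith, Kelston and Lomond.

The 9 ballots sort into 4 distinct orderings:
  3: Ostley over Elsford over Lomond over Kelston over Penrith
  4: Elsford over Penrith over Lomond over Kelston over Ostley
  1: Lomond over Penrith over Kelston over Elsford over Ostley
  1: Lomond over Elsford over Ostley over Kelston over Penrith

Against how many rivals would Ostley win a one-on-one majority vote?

0

Ostley against each rival (9 organisers):
Ostley vs Elsford: Elsford, 6–3.
Ostley vs Penrith: Penrith, 5–4.
Ostley vs Kelston: 3+1 = 4 for Ostley, 5 for Kelston — Kelston by 5–4.
Ostley vs Lomond: Lomond, 6–3.
Ostley beats no one; loses to Elsford, Penrith, Kelston, Lomond — 0 pairwise wins.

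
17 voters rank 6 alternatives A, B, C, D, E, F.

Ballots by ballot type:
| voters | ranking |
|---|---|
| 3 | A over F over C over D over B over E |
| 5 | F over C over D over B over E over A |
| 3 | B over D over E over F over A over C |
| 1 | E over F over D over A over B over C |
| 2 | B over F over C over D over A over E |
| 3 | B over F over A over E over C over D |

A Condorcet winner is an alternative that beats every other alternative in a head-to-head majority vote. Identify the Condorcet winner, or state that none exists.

F

Check each pair by majority over 17 ballots:
A vs B: B wins 13–4.
A vs C: 3+3+1+3 = 10 for A, 7 for C — A by 10–7.
A vs D: D wins 11–6.
A vs E: 8 to 9, E.
A vs F: F, 14–3.
B vs C: B preferred on 3+1+2+3 = 9 ballots; B wins 9–8.
B vs D: B is ranked higher on 3+2+3 = 8 ballots, D on 9. D wins 9–8.
B vs E: B, 16–1.
B–F: F 9–8.
C vs D: C wins 13–4.
C vs E: C preferred on 3+5+2 = 10 ballots; C wins 10–7.
C vs F: 0 to 17, F.
D vs E: D wins 13–4.
D vs F: F wins 14–3.
E–F: F 13–4.
F wins every pairwise contest, so F is the Condorcet winner.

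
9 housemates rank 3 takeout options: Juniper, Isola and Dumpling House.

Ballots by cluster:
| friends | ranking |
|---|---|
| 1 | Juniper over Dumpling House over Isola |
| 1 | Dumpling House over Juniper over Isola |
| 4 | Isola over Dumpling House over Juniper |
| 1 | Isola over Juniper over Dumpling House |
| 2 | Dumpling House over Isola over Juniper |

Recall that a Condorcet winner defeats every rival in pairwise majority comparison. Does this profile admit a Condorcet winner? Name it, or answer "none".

Isola

Pairwise majorities:
Juniper vs Isola: 2 to 7, Isola.
Juniper–Dumpling House: Dumpling House 7–2.
Isola vs Dumpling House: 4+1 = 5 for Isola, 4 for Dumpling House — Isola by 5–4.
Isola beats each of Juniper, Dumpling House — Isola is the Condorcet winner.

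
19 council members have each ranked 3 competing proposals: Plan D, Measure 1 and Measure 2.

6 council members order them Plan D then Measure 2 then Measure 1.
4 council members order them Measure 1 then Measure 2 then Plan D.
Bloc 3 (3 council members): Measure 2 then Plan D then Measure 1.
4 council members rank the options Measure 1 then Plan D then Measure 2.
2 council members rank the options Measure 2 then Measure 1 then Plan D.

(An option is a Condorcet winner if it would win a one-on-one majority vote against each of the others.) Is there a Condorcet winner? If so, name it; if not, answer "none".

none

Head-to-head results (19 council members):
Plan D vs Measure 1: 6+3 = 9 for Plan D, 10 for Measure 1 — Measure 1 by 10–9.
Plan D vs Measure 2: 10 to 9, Plan D.
Measure 1–Measure 2: Measure 2 11–8.
Each option drops at least one matchup (Plan D loses to Measure 1; Measure 1 loses to Measure 2; Measure 2 loses to Plan D); the cycle Plan D beats Measure 2 beats Measure 1 beats Plan D rules out a Condorcet winner.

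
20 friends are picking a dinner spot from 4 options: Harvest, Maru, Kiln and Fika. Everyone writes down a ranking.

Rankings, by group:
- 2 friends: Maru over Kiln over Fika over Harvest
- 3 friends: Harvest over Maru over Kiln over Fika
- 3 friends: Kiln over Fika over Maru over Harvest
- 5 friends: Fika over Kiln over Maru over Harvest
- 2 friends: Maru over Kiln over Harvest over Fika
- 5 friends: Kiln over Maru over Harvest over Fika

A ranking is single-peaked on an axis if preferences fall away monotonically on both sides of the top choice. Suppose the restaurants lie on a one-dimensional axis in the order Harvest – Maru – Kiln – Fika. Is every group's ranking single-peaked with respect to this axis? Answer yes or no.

yes

Axis positions: Harvest=1, Maru=2, Kiln=3, Fika=4.
Group 1 (peak Maru at position 2): ranking walks positions 2-3-4-1, expanding outward from the peak — single-peaked.
Group 2 (peak Harvest at position 1): ranking walks positions 1-2-3-4, expanding outward from the peak — single-peaked.
Group 3 (peak Kiln at position 3): ranking walks positions 3-4-2-1, expanding outward from the peak — single-peaked.
Group 4 (peak Fika at position 4): ranking walks positions 4-3-2-1, expanding outward from the peak — single-peaked.
Group 5 (peak Maru at position 2): ranking walks positions 2-3-1-4, expanding outward from the peak — single-peaked.
Group 6 (peak Kiln at position 3): ranking walks positions 3-2-1-4, expanding outward from the peak — single-peaked.
Every ranking is single-peaked on this axis.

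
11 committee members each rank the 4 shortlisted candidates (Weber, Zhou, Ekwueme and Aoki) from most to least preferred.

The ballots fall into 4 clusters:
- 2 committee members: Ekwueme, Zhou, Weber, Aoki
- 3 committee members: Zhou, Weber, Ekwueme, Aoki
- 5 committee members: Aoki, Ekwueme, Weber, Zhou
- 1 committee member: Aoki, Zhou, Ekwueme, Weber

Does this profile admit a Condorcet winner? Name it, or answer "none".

Check each pair by majority over 11 ballots:
Weber vs Zhou: 5 to 6, Zhou.
Weber vs Ekwueme: Weber is ranked higher on 3 ballots, Ekwueme on 8. Ekwueme wins 8–3.
Weber vs Aoki: Weber is ranked higher on 2+3 = 5 ballots, Aoki on 6. Aoki wins 6–5.
Zhou vs Ekwueme: Zhou is ranked higher on 3+1 = 4 ballots, Ekwueme on 7. Ekwueme wins 7–4.
Zhou vs Aoki: Zhou is ranked higher on 2+3 = 5 ballots, Aoki on 6. Aoki wins 6–5.
Ekwueme vs Aoki: 5 to 6, Aoki.
Aoki defeats every rival head-to-head and is the Condorcet winner.

Aoki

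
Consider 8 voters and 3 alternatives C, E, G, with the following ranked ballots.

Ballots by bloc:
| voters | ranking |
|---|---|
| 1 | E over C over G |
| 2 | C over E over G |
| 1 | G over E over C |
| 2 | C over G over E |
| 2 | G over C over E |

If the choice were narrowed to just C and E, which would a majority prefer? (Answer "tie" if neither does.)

C

Ballots ranking C above E: 2 + 2 + 2 = 6.
Ballots ranking E above C: 8 − 6 = 2.
C wins the head-to-head 6–2.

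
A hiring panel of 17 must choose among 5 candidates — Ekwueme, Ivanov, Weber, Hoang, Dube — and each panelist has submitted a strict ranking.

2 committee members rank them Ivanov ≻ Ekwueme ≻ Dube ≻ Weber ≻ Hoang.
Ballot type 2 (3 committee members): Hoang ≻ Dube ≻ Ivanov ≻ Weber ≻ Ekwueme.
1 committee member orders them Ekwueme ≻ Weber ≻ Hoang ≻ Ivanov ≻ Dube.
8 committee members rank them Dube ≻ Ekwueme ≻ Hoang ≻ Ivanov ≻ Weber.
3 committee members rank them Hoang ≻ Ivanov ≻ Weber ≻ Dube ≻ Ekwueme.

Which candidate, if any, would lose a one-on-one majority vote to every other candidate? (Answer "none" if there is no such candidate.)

Pairwise majorities:
Ekwueme–Ivanov: Ekwueme 9–8.
Ekwueme vs Weber: Ekwueme, 11–6.
Ekwueme vs Hoang: Ekwueme is ranked higher on 2+1+8 = 11 ballots, Hoang on 6. Ekwueme wins 11–6.
Ekwueme vs Dube: Dube wins 14–3.
Ivanov vs Weber: Ivanov wins 16–1.
Ivanov vs Hoang: Hoang wins 15–2.
Ivanov vs Dube: Dube, 11–6.
Weber vs Hoang: 2+1 = 3 for Weber, 14 for Hoang — Hoang by 14–3.
Weber vs Dube: Weber is ranked higher on 1+3 = 4 ballots, Dube on 13. Dube wins 13–4.
Hoang–Dube: Dube 10–7.
Weber is beaten in every head-to-head and is the Condorcet loser.

Weber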